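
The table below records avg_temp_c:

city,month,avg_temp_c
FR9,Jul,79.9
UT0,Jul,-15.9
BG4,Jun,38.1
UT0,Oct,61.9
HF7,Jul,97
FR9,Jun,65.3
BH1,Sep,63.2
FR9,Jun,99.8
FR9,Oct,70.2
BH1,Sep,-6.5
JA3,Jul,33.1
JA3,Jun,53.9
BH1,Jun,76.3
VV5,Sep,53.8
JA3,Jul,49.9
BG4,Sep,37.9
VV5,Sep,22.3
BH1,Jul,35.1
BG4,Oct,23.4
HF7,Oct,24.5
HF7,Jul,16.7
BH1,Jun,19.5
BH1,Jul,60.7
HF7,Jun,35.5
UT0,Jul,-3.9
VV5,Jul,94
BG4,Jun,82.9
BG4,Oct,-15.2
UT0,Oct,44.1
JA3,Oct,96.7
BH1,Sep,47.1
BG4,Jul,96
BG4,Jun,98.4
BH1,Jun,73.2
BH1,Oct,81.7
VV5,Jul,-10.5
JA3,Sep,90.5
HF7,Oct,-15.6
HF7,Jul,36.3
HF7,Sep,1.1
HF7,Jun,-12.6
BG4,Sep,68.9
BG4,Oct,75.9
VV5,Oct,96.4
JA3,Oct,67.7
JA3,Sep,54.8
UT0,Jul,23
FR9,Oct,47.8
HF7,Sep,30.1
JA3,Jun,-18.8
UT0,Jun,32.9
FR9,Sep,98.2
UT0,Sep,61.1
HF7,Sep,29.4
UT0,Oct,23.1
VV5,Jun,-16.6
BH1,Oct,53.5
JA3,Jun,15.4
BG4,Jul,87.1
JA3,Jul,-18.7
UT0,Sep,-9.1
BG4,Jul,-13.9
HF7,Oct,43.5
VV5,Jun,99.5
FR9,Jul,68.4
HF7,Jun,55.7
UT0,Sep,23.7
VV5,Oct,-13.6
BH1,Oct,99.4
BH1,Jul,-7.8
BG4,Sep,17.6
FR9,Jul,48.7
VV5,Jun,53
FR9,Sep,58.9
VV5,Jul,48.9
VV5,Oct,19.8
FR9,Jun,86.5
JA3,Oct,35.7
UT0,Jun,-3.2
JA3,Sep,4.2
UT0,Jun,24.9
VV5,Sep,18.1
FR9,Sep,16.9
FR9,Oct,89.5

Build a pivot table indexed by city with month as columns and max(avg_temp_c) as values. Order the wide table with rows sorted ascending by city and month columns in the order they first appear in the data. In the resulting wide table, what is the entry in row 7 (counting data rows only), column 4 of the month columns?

53.8

With rows sorted ascending by city, row 7 is city=VV5. month columns in first-appearance order: Jul, Jun, Oct, Sep; column 4 is Sep.
Long rows with city=VV5, month=Sep: max(53.8, 22.3, 18.1) = 53.8.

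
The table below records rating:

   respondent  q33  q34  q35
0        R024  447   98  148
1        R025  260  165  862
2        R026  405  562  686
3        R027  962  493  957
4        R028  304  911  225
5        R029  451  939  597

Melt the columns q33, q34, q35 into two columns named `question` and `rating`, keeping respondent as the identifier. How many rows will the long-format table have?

6 respondent values × 3 melted columns = 18 rows.

18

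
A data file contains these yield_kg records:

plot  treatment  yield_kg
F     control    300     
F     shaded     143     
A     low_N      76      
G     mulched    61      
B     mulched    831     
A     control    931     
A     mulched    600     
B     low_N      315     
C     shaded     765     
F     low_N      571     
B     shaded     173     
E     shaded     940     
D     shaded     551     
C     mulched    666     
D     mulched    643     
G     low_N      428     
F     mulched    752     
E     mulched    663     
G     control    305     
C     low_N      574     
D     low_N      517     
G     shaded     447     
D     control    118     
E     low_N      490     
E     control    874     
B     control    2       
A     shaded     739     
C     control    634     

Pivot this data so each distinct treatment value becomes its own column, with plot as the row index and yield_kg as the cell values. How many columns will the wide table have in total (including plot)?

1 column for plot plus 4 distinct treatment values → 5 columns.

5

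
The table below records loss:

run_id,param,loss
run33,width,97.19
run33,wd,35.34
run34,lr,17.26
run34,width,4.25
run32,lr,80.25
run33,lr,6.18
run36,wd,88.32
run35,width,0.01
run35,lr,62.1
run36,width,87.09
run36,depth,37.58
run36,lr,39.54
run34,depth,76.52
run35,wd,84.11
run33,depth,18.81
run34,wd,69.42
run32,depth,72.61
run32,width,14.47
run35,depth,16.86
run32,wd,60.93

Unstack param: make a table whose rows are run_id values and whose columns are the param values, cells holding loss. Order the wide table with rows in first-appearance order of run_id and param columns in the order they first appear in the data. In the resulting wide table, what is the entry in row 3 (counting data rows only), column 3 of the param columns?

With rows in first-appearance order of run_id, row 3 is run_id=run32. param columns in first-appearance order: width, wd, lr, depth; column 3 is lr.
Long rows with run_id=run32, param=lr: loss = 80.25.

80.25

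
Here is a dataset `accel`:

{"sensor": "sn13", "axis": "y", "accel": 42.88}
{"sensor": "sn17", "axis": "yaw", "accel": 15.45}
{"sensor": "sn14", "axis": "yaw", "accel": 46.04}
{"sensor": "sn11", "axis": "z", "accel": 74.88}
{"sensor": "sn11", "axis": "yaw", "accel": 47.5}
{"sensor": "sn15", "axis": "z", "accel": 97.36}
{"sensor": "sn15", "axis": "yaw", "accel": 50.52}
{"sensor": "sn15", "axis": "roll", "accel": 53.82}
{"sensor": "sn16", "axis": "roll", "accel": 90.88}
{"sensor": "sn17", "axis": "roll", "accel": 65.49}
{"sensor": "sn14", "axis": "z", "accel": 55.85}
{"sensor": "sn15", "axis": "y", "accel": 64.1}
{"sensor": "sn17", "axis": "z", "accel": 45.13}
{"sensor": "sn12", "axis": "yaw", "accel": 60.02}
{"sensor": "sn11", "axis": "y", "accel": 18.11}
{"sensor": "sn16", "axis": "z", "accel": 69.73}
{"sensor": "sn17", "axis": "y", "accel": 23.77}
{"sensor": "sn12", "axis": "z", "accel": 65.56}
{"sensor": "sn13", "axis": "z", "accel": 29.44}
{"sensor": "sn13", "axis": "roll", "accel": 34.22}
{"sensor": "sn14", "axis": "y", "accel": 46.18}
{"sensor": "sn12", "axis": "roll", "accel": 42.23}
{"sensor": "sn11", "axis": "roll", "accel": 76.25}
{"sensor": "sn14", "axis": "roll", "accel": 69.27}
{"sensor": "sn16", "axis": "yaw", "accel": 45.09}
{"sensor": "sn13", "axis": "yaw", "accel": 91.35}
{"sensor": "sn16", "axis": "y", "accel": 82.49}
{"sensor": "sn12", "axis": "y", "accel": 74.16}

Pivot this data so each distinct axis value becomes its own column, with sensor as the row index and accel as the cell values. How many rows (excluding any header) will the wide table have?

7 distinct sensor values → 7 rows.

7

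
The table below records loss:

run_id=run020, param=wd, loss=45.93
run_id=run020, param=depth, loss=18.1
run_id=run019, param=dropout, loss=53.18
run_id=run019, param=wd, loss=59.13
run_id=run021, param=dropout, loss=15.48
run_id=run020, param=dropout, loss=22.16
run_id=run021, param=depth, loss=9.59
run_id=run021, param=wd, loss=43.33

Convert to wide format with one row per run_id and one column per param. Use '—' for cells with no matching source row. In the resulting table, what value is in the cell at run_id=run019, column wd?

59.13

The long row with run_id=run019, param=wd has loss=59.13.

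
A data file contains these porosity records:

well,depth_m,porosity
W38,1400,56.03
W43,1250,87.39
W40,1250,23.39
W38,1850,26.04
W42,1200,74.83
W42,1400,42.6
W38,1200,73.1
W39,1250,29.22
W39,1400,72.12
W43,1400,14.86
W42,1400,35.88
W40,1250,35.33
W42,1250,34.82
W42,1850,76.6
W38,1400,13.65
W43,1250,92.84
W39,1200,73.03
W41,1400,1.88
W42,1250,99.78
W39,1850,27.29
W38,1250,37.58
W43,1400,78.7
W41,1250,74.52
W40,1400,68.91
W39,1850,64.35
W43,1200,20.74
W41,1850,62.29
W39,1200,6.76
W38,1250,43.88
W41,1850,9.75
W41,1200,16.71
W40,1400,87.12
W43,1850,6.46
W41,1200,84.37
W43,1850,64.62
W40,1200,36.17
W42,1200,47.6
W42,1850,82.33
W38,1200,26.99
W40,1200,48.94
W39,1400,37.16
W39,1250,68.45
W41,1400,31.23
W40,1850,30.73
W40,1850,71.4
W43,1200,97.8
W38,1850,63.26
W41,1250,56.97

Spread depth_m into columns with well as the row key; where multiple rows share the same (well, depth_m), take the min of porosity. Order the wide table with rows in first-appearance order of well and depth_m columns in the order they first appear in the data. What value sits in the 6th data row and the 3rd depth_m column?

9.75

With rows in first-appearance order of well, row 6 is well=W41. depth_m columns in first-appearance order: 1400, 1250, 1850, 1200; column 3 is 1850.
Long rows with well=W41, depth_m=1850: min(62.29, 9.75) = 9.75.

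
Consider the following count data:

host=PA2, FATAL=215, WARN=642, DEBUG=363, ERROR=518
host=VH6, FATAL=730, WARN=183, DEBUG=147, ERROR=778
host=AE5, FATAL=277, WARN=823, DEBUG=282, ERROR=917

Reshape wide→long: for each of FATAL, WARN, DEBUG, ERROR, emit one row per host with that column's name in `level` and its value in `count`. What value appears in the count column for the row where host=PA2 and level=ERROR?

518

Unpivoting turns each (host, wide-column) pair into one long row.
The wide cell at row PA2, column ERROR holds 518, so the long row (PA2, ERROR) has count=518.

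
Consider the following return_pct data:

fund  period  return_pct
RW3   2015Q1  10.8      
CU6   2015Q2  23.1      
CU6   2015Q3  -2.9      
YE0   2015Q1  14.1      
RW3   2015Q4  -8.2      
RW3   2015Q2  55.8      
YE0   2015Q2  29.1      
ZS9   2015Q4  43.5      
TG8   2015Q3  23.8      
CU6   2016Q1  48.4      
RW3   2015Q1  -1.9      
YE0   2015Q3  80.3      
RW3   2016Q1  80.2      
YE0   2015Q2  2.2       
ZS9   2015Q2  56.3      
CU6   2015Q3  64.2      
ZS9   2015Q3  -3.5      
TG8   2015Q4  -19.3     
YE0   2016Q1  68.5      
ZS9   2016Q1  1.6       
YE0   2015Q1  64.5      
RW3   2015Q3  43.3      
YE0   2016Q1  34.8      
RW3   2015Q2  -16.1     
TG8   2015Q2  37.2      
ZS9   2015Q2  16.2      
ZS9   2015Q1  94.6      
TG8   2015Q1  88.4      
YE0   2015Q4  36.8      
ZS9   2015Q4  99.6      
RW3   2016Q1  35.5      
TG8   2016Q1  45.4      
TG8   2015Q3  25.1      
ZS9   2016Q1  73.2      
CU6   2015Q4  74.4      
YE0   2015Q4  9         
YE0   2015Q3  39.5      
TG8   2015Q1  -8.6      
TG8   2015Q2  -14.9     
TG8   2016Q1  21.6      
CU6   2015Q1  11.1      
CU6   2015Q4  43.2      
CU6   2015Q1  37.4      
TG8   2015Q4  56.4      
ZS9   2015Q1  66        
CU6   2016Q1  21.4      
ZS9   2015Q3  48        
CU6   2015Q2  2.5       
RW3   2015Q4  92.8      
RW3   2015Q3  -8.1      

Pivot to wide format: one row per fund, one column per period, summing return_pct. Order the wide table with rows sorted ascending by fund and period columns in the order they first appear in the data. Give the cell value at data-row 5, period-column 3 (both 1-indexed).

44.5

With rows sorted ascending by fund, row 5 is fund=ZS9. period columns in first-appearance order: 2015Q1, 2015Q2, 2015Q3, 2015Q4, 2016Q1; column 3 is 2015Q3.
Long rows with fund=ZS9, period=2015Q3: -3.5 + 48 = 44.5.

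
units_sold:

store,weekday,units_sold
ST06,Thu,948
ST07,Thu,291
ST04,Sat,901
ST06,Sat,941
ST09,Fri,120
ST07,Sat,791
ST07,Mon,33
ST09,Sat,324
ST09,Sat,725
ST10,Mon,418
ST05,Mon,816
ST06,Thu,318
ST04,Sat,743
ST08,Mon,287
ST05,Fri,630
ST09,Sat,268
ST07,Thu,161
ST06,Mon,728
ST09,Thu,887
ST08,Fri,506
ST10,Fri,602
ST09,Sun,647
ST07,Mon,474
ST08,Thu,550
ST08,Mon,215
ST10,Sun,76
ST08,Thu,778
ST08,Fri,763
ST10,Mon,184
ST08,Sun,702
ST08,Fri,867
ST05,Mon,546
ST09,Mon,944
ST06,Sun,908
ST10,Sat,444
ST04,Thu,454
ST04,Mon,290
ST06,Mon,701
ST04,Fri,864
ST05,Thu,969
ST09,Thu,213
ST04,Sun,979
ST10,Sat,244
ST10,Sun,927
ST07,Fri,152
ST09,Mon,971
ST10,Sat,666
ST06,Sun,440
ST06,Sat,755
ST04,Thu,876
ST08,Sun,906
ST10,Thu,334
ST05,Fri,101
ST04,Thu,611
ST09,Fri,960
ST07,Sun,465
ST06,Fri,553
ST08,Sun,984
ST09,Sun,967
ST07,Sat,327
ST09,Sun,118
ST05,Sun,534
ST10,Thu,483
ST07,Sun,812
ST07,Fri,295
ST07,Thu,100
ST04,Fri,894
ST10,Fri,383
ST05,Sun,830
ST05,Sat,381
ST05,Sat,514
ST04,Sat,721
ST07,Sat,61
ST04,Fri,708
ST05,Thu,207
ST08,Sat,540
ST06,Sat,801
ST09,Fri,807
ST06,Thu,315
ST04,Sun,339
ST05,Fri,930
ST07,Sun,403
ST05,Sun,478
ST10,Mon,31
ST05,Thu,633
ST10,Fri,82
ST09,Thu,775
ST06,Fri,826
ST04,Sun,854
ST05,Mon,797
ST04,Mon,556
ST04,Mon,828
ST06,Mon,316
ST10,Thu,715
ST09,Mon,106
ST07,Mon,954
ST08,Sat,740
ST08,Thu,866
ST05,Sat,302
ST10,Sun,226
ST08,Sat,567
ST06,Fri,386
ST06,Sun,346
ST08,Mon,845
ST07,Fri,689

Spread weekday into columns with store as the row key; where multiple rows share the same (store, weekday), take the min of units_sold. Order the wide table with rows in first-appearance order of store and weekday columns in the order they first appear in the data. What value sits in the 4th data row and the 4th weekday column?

106

With rows in first-appearance order of store, row 4 is store=ST09. weekday columns in first-appearance order: Thu, Sat, Fri, Mon, Sun; column 4 is Mon.
Long rows with store=ST09, weekday=Mon: min(944, 971, 106) = 106.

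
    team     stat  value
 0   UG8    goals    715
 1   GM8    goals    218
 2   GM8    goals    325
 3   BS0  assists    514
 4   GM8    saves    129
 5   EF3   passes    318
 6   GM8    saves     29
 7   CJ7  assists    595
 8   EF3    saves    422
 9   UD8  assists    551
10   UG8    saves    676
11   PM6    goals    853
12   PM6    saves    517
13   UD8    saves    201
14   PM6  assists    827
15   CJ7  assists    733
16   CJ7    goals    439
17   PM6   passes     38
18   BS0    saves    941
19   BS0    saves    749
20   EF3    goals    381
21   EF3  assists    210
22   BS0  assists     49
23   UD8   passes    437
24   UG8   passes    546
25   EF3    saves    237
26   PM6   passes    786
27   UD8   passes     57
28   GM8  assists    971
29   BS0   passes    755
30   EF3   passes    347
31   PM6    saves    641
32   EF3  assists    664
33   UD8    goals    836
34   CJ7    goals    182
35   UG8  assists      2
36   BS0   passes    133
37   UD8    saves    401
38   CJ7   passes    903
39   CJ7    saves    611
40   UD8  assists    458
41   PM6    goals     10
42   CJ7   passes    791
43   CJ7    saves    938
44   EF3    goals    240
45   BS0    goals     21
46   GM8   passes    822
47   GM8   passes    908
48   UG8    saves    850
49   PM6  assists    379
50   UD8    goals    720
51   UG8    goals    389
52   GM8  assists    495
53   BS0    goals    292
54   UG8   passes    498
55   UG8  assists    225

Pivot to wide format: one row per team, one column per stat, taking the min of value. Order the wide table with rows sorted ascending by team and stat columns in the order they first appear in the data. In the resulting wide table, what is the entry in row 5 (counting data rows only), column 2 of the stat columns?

379

With rows sorted ascending by team, row 5 is team=PM6. stat columns in first-appearance order: goals, assists, saves, passes; column 2 is assists.
Long rows with team=PM6, stat=assists: min(827, 379) = 379.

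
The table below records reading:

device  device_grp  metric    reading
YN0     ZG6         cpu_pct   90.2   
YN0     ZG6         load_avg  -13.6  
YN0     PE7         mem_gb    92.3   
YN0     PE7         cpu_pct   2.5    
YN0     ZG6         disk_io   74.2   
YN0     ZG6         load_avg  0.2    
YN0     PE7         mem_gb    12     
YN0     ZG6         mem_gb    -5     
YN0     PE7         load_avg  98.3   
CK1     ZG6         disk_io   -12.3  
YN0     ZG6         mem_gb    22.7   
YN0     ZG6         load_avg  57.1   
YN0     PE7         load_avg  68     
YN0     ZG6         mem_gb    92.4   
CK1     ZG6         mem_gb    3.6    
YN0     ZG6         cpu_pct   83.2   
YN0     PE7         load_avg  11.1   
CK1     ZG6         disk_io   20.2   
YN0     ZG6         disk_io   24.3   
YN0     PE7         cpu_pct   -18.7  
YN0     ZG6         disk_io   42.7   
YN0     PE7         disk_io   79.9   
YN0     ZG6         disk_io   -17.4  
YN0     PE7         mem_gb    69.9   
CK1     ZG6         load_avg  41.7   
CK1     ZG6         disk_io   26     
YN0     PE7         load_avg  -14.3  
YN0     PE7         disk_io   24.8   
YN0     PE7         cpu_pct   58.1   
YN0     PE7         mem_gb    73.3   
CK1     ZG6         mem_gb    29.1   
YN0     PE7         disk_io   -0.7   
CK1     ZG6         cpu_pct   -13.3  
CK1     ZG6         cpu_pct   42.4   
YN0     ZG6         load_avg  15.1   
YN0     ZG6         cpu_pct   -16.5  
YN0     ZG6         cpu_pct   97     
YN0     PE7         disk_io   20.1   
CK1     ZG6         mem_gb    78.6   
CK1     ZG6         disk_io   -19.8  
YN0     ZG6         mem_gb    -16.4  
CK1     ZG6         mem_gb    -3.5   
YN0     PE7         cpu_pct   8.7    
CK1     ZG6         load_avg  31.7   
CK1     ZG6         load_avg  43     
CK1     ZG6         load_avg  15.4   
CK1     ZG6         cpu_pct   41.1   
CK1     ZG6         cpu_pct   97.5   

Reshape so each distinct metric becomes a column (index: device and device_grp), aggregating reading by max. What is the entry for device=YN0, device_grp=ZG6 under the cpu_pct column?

Rows with device=YN0, device_grp=ZG6 and metric=cpu_pct: reading values are 90.2, 83.2, -16.5, 97.
max(90.2, 83.2, -16.5, 97) = 97.

97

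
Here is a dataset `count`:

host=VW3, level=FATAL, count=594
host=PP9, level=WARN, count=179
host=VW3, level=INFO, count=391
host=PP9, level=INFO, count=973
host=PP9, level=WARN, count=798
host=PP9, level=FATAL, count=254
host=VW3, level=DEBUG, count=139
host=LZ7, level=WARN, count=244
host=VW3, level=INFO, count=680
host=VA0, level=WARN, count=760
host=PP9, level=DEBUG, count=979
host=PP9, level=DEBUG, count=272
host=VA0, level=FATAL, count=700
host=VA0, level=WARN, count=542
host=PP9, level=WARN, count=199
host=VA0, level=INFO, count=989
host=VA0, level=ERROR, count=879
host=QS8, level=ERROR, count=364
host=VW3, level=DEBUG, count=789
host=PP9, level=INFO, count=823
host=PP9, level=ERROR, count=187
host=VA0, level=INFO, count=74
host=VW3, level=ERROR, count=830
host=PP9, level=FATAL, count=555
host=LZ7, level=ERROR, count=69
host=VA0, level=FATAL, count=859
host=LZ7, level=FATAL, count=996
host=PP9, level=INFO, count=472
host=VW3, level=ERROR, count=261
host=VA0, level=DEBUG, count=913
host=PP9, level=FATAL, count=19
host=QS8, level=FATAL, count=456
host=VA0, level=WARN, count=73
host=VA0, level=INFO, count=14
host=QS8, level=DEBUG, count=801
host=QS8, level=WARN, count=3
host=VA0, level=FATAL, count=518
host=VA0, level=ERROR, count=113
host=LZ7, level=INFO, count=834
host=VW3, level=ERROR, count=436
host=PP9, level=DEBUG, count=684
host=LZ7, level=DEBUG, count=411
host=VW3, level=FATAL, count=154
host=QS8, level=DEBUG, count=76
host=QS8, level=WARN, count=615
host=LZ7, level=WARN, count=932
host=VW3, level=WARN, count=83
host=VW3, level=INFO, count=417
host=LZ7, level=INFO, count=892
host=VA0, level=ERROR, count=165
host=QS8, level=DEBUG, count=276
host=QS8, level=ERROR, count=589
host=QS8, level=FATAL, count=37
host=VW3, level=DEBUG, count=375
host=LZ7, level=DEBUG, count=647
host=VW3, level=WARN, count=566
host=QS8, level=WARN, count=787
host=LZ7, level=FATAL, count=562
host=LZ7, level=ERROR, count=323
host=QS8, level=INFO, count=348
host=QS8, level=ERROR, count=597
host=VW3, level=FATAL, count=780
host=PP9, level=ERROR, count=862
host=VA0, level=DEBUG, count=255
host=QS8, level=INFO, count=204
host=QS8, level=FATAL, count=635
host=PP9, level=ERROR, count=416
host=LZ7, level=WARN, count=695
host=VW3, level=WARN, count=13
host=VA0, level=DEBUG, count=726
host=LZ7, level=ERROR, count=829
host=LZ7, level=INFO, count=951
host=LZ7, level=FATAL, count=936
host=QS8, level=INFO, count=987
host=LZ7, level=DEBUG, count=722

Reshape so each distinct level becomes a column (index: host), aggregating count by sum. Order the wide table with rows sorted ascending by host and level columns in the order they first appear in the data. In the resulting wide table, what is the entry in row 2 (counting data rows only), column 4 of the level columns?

1935

With rows sorted ascending by host, row 2 is host=PP9. level columns in first-appearance order: FATAL, WARN, INFO, DEBUG, ERROR; column 4 is DEBUG.
Long rows with host=PP9, level=DEBUG: 979 + 272 + 684 = 1935.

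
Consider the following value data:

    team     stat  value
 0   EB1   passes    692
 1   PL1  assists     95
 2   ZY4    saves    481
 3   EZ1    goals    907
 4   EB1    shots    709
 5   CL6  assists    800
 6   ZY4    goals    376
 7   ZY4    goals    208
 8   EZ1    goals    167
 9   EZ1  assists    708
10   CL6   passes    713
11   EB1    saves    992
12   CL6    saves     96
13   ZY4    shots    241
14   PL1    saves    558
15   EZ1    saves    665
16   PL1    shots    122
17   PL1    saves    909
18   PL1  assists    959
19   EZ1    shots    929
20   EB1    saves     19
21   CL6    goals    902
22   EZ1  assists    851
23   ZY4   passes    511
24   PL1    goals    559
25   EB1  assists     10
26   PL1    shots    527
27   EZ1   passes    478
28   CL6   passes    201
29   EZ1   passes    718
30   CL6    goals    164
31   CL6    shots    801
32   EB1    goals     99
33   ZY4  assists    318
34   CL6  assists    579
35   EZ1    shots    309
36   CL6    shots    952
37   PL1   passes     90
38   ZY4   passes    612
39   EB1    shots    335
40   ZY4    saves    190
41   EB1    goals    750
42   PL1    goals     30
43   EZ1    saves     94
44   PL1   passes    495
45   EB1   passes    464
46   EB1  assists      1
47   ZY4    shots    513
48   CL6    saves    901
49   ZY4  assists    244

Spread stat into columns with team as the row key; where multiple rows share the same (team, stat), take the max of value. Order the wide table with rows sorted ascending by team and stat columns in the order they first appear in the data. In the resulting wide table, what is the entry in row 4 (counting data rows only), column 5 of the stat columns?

527

With rows sorted ascending by team, row 4 is team=PL1. stat columns in first-appearance order: passes, assists, saves, goals, shots; column 5 is shots.
Long rows with team=PL1, stat=shots: max(122, 527) = 527.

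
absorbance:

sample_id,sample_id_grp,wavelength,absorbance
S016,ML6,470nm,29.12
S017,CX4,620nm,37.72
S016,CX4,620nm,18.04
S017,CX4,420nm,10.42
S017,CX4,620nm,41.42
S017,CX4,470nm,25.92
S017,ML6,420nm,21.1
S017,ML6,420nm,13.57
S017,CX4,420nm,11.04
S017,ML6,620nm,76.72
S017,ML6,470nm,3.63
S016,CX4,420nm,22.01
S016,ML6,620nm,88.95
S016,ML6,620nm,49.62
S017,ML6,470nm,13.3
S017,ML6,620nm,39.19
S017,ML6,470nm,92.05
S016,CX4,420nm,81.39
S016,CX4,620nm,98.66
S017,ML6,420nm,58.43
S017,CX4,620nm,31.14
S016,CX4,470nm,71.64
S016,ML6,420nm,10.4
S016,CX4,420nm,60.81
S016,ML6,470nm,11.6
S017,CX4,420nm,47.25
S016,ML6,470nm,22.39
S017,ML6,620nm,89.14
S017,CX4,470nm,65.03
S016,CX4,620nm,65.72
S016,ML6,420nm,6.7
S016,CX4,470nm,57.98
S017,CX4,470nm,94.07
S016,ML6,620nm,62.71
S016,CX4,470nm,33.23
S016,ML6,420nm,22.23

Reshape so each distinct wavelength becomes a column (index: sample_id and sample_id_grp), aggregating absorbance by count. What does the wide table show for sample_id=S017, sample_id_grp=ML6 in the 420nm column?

3

Rows with sample_id=S017, sample_id_grp=ML6 and wavelength=420nm: absorbance values are 21.1, 13.57, 58.43.
3 rows match — count = 3.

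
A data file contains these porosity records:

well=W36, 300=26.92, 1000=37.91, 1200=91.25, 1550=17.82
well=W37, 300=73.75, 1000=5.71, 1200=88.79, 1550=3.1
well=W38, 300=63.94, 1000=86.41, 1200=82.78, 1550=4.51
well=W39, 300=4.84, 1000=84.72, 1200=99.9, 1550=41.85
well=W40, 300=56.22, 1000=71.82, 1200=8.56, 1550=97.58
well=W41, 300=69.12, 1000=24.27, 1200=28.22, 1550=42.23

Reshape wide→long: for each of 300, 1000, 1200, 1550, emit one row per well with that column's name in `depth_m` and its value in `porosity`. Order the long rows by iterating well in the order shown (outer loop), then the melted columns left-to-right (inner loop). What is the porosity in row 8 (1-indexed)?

3.1

24 rows total (6 × 4). Row 8: index ⌊(8-1)/4⌋ = 1 into well → W37; (8-1) mod 4 = 3 into the melted columns → 1550.
So row 8 is (W37, 1550, 3.1); porosity = 3.1.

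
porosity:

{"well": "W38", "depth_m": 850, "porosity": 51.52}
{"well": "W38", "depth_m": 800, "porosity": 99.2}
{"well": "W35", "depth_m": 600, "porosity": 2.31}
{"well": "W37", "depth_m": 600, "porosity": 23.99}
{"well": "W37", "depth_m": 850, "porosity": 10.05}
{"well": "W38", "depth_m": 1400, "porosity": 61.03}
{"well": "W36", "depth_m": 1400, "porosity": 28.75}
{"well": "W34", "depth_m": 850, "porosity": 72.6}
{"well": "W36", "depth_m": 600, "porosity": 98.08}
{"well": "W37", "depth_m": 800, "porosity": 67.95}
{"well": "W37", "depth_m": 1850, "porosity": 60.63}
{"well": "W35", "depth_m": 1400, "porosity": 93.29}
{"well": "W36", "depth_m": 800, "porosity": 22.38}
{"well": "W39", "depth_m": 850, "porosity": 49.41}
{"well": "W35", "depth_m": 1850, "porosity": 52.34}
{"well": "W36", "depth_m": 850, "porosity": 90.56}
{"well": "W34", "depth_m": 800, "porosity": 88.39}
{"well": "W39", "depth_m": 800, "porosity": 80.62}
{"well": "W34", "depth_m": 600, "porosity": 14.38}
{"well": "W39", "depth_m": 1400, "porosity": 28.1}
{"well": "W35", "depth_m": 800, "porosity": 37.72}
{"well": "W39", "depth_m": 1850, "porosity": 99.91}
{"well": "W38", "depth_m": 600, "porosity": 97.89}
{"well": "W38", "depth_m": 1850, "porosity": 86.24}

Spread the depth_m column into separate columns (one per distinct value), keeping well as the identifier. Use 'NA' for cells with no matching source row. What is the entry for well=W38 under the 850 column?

The long row with well=W38, depth_m=850 has porosity=51.52.

51.52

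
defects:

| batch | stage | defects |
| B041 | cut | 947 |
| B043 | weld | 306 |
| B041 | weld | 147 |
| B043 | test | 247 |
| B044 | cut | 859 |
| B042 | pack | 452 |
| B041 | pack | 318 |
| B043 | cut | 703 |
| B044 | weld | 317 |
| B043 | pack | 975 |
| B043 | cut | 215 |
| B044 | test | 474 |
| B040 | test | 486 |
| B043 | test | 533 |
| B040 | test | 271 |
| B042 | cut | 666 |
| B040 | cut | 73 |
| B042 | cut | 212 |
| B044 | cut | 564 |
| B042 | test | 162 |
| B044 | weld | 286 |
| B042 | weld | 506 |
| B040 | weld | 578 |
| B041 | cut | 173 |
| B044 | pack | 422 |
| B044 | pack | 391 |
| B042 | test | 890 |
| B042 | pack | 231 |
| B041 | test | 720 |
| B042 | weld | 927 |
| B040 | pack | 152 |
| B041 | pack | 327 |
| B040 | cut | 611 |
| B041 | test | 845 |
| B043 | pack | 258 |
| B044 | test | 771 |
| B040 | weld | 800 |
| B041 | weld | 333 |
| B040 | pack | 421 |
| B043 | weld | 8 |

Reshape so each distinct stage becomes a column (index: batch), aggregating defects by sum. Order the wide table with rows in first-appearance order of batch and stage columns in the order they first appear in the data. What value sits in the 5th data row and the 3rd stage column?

With rows in first-appearance order of batch, row 5 is batch=B040. stage columns in first-appearance order: cut, weld, test, pack; column 3 is test.
Long rows with batch=B040, stage=test: 486 + 271 = 757.

757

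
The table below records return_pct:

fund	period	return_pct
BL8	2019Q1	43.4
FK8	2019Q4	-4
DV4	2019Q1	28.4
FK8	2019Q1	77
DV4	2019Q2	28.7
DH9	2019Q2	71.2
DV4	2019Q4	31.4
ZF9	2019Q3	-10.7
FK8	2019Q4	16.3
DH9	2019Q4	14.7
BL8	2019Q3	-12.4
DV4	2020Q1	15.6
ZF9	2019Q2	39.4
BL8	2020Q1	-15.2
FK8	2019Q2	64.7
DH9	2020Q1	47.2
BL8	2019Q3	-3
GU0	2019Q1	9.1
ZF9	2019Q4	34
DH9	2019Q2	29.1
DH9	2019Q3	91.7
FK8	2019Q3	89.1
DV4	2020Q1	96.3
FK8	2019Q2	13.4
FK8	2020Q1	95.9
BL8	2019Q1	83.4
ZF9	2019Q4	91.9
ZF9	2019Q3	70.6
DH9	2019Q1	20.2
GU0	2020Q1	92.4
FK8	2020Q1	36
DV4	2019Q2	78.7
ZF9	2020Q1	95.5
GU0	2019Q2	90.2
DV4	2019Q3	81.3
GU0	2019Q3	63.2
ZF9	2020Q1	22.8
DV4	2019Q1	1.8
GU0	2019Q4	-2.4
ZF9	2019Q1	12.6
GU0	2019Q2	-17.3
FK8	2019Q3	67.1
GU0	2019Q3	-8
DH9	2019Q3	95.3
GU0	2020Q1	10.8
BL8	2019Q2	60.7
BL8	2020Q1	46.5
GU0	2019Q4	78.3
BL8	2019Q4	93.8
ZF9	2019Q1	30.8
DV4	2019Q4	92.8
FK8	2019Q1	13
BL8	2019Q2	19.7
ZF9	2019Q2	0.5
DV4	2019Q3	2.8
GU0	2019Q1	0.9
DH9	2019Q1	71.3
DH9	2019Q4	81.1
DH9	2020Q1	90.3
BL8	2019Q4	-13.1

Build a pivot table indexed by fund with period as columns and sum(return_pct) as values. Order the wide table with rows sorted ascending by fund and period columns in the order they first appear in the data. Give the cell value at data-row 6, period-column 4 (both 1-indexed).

59.9

With rows sorted ascending by fund, row 6 is fund=ZF9. period columns in first-appearance order: 2019Q1, 2019Q4, 2019Q2, 2019Q3, 2020Q1; column 4 is 2019Q3.
Long rows with fund=ZF9, period=2019Q3: -10.7 + 70.6 = 59.9.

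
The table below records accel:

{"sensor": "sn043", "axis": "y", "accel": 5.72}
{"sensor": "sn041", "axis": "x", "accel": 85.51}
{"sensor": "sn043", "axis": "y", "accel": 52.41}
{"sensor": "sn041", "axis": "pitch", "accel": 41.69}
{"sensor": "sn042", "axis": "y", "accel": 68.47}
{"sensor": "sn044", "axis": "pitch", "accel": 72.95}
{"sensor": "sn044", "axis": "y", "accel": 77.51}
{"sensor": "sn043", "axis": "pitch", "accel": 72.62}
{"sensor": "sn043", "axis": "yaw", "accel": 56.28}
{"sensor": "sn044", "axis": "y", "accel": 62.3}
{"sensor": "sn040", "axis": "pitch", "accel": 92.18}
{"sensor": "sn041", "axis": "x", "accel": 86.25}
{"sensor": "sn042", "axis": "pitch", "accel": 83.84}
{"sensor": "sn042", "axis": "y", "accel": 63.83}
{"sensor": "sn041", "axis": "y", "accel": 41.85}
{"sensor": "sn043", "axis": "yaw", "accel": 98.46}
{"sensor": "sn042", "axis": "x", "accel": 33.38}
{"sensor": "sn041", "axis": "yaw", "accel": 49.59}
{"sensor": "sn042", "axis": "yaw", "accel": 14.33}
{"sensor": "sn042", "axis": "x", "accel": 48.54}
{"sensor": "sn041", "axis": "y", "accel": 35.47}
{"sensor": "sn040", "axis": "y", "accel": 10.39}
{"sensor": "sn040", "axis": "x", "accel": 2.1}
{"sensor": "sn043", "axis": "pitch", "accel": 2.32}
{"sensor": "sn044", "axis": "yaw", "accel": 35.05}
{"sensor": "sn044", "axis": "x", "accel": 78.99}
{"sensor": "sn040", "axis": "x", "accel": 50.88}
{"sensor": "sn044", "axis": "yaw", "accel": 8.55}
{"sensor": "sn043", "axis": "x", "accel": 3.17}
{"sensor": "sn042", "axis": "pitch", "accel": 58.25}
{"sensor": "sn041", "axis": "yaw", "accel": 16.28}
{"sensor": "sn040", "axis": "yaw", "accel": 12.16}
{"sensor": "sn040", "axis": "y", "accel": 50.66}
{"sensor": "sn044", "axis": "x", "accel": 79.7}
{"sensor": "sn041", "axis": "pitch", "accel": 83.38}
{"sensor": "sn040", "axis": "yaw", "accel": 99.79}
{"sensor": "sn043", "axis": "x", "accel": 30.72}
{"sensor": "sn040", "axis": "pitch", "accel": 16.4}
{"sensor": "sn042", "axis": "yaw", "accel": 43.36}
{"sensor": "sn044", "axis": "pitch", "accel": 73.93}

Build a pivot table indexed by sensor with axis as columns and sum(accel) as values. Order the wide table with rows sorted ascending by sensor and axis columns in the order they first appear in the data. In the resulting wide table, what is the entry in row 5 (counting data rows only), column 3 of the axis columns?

With rows sorted ascending by sensor, row 5 is sensor=sn044. axis columns in first-appearance order: y, x, pitch, yaw; column 3 is pitch.
Long rows with sensor=sn044, axis=pitch: 72.95 + 73.93 = 146.88.

146.88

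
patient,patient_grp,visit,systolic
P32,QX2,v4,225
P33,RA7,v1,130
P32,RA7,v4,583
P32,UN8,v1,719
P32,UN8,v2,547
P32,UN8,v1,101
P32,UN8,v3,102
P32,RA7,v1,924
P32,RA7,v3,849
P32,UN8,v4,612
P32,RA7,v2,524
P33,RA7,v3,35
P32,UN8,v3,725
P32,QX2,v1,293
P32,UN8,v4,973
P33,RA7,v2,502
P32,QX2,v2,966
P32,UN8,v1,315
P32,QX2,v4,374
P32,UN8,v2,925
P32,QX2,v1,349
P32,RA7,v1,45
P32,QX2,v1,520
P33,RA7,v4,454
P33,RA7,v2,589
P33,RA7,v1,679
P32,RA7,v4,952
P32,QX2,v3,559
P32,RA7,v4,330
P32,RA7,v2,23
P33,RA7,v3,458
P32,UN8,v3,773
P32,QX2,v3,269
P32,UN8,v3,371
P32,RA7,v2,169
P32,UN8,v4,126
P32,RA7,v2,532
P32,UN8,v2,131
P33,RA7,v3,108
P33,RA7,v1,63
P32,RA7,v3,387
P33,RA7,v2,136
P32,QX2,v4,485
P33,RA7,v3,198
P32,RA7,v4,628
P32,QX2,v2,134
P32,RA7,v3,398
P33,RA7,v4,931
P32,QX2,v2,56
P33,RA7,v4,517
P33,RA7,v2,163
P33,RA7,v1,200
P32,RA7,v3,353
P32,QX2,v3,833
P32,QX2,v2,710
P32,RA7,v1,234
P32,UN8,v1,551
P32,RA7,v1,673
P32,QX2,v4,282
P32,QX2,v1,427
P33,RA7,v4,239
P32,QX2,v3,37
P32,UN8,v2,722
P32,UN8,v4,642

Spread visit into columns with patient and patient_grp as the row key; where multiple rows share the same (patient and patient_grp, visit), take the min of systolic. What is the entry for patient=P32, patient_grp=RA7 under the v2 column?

Rows with patient=P32, patient_grp=RA7 and visit=v2: systolic values are 524, 23, 169, 532.
min(524, 23, 169, 532) = 23.

23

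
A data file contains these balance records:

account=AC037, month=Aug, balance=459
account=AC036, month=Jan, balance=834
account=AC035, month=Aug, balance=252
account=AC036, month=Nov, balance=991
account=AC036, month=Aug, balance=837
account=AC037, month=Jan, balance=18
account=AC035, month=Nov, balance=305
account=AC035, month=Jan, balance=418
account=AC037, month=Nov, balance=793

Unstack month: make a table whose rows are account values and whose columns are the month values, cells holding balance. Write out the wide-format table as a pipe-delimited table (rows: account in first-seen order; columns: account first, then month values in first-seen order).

Columns: account plus the 3 distinct month values (Aug, Jan, Nov).
For example, row AC037 column Aug takes balance=459 from the long row (AC037, Aug).

| account | Aug | Jan | Nov |
| AC037 | 459 | 18 | 793 |
| AC036 | 837 | 834 | 991 |
| AC035 | 252 | 418 | 305 |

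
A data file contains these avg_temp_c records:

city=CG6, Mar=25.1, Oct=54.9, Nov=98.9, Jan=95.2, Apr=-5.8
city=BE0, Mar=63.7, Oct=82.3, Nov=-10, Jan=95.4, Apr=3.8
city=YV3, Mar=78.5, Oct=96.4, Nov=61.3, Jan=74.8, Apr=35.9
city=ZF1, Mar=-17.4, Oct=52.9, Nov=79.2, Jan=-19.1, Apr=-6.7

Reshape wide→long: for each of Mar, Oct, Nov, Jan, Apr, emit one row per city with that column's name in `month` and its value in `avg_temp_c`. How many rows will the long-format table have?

4 city values × 5 melted columns = 20 rows.

20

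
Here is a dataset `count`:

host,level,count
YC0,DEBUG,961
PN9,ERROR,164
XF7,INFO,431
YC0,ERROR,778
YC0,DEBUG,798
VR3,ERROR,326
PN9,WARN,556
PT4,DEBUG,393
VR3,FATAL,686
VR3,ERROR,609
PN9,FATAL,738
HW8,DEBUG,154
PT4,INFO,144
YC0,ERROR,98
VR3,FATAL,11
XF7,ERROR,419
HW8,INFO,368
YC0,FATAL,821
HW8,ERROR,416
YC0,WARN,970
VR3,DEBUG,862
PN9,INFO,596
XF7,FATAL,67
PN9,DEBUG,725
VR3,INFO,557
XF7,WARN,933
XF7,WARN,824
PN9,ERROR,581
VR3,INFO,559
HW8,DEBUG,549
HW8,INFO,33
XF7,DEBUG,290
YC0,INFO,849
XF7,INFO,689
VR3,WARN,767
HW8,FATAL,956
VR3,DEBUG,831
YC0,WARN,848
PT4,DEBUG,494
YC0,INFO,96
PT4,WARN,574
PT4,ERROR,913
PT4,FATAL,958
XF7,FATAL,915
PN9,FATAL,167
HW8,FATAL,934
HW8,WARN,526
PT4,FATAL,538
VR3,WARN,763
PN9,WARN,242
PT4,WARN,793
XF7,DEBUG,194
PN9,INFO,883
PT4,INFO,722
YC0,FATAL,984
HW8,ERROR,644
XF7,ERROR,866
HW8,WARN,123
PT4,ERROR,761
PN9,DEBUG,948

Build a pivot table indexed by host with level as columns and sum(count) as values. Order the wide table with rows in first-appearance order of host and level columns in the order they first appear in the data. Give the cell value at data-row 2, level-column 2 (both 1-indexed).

745

With rows in first-appearance order of host, row 2 is host=PN9. level columns in first-appearance order: DEBUG, ERROR, INFO, WARN, FATAL; column 2 is ERROR.
Long rows with host=PN9, level=ERROR: 164 + 581 = 745.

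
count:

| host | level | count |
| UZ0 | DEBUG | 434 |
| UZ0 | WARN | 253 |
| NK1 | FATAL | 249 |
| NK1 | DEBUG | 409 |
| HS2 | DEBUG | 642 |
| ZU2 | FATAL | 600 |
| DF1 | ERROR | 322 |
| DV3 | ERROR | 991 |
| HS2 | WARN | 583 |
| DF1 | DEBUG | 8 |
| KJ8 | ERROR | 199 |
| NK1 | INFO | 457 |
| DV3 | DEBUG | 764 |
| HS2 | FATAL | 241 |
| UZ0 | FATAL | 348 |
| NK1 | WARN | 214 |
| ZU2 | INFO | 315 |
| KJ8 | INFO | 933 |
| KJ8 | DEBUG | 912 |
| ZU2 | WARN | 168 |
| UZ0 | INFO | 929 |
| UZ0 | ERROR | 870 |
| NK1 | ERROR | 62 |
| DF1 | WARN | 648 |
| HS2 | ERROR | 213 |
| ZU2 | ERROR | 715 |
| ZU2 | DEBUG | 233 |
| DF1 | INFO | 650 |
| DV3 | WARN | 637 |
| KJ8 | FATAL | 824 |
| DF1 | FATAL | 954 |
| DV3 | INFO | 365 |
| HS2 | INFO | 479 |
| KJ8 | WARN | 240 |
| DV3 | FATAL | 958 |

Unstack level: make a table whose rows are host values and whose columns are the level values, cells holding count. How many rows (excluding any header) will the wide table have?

7

7 distinct host values → 7 rows.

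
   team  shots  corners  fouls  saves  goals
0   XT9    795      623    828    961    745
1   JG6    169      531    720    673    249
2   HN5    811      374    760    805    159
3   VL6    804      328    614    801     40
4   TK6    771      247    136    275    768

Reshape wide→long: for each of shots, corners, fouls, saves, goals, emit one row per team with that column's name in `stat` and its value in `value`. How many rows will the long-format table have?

5 team values × 5 melted columns = 25 rows.

25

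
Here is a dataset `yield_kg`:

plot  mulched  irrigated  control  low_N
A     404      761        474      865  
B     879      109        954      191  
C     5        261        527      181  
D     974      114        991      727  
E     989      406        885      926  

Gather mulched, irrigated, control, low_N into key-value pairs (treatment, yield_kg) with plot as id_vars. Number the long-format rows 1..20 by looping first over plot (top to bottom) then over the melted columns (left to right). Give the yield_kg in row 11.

20 rows total (5 × 4). Row 11: index ⌊(11-1)/4⌋ = 2 into plot → C; (11-1) mod 4 = 2 into the melted columns → control.
So row 11 is (C, control, 527); yield_kg = 527.

527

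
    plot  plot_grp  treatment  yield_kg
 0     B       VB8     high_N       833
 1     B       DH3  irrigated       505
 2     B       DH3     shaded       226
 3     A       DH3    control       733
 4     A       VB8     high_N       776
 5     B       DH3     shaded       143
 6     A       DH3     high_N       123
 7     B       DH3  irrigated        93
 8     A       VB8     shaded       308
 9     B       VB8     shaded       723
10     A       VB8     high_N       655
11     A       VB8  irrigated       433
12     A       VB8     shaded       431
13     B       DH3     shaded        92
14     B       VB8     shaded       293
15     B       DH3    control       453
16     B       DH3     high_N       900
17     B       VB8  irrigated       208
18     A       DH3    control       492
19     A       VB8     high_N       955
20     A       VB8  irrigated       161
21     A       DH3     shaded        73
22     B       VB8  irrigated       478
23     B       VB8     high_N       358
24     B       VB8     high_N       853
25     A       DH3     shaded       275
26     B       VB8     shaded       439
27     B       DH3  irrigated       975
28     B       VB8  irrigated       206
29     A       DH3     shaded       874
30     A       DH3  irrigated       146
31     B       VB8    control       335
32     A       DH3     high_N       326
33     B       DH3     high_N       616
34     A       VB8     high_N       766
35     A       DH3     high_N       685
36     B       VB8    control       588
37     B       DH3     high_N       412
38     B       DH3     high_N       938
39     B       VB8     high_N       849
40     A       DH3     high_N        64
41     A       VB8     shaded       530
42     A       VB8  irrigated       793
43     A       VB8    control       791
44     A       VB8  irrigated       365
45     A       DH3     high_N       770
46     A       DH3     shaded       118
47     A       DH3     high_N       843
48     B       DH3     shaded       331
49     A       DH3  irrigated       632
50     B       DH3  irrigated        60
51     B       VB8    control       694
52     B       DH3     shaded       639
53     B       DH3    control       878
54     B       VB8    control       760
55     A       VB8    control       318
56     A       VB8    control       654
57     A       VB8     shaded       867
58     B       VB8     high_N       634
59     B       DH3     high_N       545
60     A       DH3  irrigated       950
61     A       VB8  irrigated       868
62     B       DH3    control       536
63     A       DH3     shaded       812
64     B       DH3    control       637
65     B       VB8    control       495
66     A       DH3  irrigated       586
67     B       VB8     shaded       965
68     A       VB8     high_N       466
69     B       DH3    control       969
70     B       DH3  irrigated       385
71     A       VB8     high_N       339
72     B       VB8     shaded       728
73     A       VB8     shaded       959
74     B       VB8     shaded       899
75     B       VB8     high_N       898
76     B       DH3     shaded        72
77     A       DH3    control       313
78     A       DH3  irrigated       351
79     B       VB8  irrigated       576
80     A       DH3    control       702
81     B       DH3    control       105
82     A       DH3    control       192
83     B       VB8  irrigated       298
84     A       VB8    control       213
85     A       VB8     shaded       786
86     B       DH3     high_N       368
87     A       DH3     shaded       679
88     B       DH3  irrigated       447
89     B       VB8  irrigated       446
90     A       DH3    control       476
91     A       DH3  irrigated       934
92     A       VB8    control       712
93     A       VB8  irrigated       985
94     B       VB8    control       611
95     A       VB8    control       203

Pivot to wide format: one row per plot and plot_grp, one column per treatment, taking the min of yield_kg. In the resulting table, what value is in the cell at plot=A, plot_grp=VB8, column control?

Rows with plot=A, plot_grp=VB8 and treatment=control: yield_kg values are 791, 318, 654, 213, 712, 203.
min(791, 318, 654, 213, 712, 203) = 203.

203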